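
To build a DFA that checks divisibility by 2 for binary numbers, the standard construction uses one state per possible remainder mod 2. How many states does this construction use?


Divisibility by 2 is tracked via the remainder mod 2: 0, 1, ..., 1
The construction assigns one state to each remainder
Number of remainders = 2

2


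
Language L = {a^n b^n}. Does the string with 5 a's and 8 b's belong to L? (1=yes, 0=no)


Language requires equal numbers of a's and b's
PDA pushes for each 'a', pops for each 'b'
Number of a's = 5
Number of b's = 8
5 != 8 -> Reject

0


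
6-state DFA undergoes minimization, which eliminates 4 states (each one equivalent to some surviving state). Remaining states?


Original DFA: 6 states
Redundant states removed: 4
Minimized states = original - removed
= 6 - 4
= 2

2


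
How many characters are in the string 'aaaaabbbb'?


String: 'aaaaabbbb'
Counting characters:
  'a' appears 5 time(s)
  'b' appears 4 time(s)
Total length = 5 + 4 = 9

9


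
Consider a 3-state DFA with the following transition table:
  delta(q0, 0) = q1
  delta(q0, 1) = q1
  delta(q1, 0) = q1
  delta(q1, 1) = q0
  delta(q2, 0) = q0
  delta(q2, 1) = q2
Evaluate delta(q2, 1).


Looking up transition function:
delta(q2, 1) in the table
Row: q2, Column: 1
Result: q2

q2


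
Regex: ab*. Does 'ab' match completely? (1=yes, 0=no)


Pattern: ab*
String: 'ab'
Pattern requires: exactly one 'a' followed by zero or more 'b's
First char is 'a' -> OK
Rest 'b': all b's? Yes
Result: 1

1


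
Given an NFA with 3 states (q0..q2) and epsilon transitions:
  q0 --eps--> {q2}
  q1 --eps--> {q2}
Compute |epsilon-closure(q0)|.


Starting from q0
Initialize closure = {q0}
Follow epsilon from q0 -> add q2
Final closure: {q0, q2}
Size = 2

2


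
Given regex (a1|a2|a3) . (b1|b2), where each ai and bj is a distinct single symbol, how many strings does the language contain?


First group: 3 alternatives
Second group: 2 alternatives
Concatenation: each choice from group 1 pairs with each from group 2
Total = 3 x 2 = 6

6


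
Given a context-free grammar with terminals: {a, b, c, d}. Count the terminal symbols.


Terminal symbols: a, b, c, d
Counting each: a (#1), b (#2), c (#3), d (#4)
Total = 4

4


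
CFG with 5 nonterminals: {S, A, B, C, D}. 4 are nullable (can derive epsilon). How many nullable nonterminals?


Nonterminals: {S, A, B, C, D}
A nonterminal is nullable if it can derive epsilon
Counting nullable nonterminals: 4
Total nullable = 4

4


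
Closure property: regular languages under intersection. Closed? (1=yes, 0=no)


Regular languages are closed under:
- Union (DFA product construction)
- Intersection (DFA product construction)
- Complement (swap accept/reject states)
- Concatenation (NFA construction)
- Kleene star (NFA construction)
intersection is in this list
Therefore: closed

1


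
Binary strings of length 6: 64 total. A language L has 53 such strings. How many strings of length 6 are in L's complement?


Alphabet: {0,1}
String length: 6
Total strings of length 6 = 2^6 = 64
Strings in L = 53
Complement = total - |L|
= 64 - 53
= 11

11


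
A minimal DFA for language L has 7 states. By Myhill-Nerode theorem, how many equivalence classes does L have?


Myhill-Nerode theorem:
Number of equivalence classes = number of states in minimal DFA
Minimal DFA states = 7
Therefore equivalence classes = 7

7


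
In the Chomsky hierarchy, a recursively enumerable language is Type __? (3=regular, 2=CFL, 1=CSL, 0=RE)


Chomsky hierarchy levels:
  Type 3: Regular (DFA/NFA/regex)
  Type 2: Context-free (PDA)
  Type 1: Context-sensitive
  Type 0: Recursively enumerable (TM)
'recursively enumerable' corresponds to Type 0

0


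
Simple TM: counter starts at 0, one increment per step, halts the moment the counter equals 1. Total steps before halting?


Counter starts at 0. Counting sequence:
  Step 1: counter = 1
Counter reached 1 -> halt
Total steps = 1

1


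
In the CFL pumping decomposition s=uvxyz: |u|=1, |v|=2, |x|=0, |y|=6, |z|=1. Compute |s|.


|s| = |u| + |v| + |x| + |y| + |z|
= 1 + 2 + 0 + 6 + 1
= 3 + 0 + 7
= 3 + 7
= 10

10


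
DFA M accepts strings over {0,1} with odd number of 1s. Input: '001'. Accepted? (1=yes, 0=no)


DFA has 2 states: q_even (start, accept=no) and q_odd
Processing string '001' character by character:
  Position 0: read '0', 1-count=0 -> q_even (no change)
  Position 1: read '0', 1-count=0 -> q_even (no change)
  Position 2: read '1', 1-count=1 -> q_odd
Final state: q_odd, total 1s = 1 (odd); the DFA requires an odd count -> accept

1


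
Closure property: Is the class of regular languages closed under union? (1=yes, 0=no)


Regular languages are closed under all standard operations:
- Union: Yes (product construction)
- Intersection: Yes (product construction)
- Complement: Yes (swap accept/reject)
- Concatenation: Yes (NFA construction)
Operation: union -> Closed

1


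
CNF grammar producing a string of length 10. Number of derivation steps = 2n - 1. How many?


Chomsky Normal Form derivation:
String length n = 10
Each step either:
  - Splits a nonterminal into two (n-1 such steps)
  - Converts a nonterminal to terminal (n such steps)
Total = (n-1) + n = 2n - 1
= 2(10) - 1
= 20 - 1
= 19

19


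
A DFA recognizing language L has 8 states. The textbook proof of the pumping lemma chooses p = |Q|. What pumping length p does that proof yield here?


Pumping lemma for regular languages (standard proof):
Take p = |Q|, the number of DFA states.
Any string of length >= |Q| passes through |Q|+1 states while reading its first |Q| symbols,
so by pigeonhole some state repeats, giving the loop that can be pumped.
Here |Q| = 8
Therefore the proof uses p = 8

8


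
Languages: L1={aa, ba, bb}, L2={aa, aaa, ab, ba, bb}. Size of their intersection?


L1 = {aa, ba, bb}
L2 = {aa, aaa, ab, ba, bb}
Checking each string in L1 against L2:
  'aa': in L2? Yes
  'ba': in L2? Yes
  'bb': in L2? Yes
Intersection = {aa, ba, bb}
|L1 ∩ L2| = 3

3


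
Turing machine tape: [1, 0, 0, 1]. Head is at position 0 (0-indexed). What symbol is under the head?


Tape: [1, 0, 0, 1]
Positions: 0 1 2 3
Values:    1 0 0 1
Head at position 0
tape[0] = 1

1


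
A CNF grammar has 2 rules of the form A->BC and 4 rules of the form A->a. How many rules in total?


CNF allows two rule forms:
  A -> BC (binary): 2 rules
  A -> a (terminal): 4 rules
Total = 2 + 4 = 6

6


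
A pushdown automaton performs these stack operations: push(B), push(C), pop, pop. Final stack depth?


Tracing stack operations:
  push(B) -> stack = [B], depth=1
  push(C) -> stack = [B,C], depth=2
  pop -> removed C, stack = [B], depth=1
  pop -> removed B, stack = [], depth=0
Final depth = 0

0


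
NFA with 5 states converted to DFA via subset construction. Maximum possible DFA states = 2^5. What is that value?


NFA has 5 states
Subset construction: each DFA state = subset of NFA states
Maximum subsets = 2^5
2^5 = 32

32


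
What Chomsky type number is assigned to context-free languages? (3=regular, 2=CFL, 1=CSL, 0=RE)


Chomsky hierarchy levels:
  Type 3: Regular (DFA/NFA/regex)
  Type 2: Context-free (PDA)
  Type 1: Context-sensitive
  Type 0: Recursively enumerable (TM)
'context-free' corresponds to Type 2

2


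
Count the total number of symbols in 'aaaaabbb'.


String: 'aaaaabbb'
Counting characters:
  'a' appears 5 time(s)
  'b' appears 3 time(s)
Total length = 5 + 3 = 8

8


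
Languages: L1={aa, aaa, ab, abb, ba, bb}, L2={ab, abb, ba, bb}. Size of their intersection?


L1 = {aa, aaa, ab, abb, ba, bb}
L2 = {ab, abb, ba, bb}
Checking each string in L1 against L2:
  'aa': in L2? No
  'aaa': in L2? No
  'ab': in L2? Yes
  'abb': in L2? Yes
  'ba': in L2? Yes
  'bb': in L2? Yes
Intersection = {ab, abb, ba, bb}
|L1 ∩ L2| = 4

4


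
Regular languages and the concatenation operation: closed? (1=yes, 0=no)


Regular languages are closed under all standard operations:
- Union: Yes (product construction)
- Intersection: Yes (product construction)
- Complement: Yes (swap accept/reject)
- Concatenation: Yes (NFA construction)
Operation: concatenation -> Closed

1


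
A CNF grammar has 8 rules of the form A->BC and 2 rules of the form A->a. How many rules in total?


CNF allows two rule forms:
  A -> BC (binary): 8 rules
  A -> a (terminal): 2 rules
Total = 8 + 2 = 10

10


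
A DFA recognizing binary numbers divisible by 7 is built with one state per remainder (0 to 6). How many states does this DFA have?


Divisibility by 7 is tracked via the remainder mod 7: 0, 1, ..., 6
The construction assigns one state to each remainder
Number of remainders = 7

7


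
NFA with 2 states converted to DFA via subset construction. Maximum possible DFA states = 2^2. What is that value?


NFA has 2 states
Subset construction: each DFA state = subset of NFA states
Maximum subsets = 2^2
2^2 = 4

4


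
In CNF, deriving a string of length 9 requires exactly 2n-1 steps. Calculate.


Chomsky Normal Form derivation:
String length n = 9
Each step either:
  - Splits a nonterminal into two (n-1 such steps)
  - Converts a nonterminal to terminal (n such steps)
Total = (n-1) + n = 2n - 1
= 2(9) - 1
= 18 - 1
= 17

17


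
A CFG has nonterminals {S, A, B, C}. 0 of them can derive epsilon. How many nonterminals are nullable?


Nonterminals: {S, A, B, C}
A nonterminal is nullable if it can derive epsilon
Counting nullable nonterminals: 0
Total nullable = 0

0


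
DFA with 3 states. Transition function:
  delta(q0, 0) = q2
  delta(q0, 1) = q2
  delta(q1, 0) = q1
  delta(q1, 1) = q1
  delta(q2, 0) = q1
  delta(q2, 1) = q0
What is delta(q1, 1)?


Looking up transition function:
delta(q1, 1) in the table
Row: q1, Column: 1
Result: q1

q1


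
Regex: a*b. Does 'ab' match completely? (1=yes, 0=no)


Pattern: a*b
String: 'ab'
Pattern requires: zero or more 'a's followed by exactly one 'b'
Found 1 leading 'a's
Remaining: 'b'
Remaining is exactly 'b' -> match
Result: 1

1


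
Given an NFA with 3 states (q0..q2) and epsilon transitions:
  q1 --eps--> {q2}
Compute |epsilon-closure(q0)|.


Starting from q0
Initialize closure = {q0}
q0 has no outgoing epsilon transitions -> nothing to add
Final closure: {q0}
Size = 1

1


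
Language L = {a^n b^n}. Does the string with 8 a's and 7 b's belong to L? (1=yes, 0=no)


Language requires equal numbers of a's and b's
PDA pushes for each 'a', pops for each 'b'
Number of a's = 8
Number of b's = 7
8 != 7 -> Reject

0


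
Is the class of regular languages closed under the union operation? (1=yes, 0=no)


Regular languages are closed under:
- Union (DFA product construction)
- Intersection (DFA product construction)
- Complement (swap accept/reject states)
- Concatenation (NFA construction)
- Kleene star (NFA construction)
union is in this list
Therefore: closed

1


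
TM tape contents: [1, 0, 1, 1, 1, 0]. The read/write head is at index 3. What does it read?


Tape: [1, 0, 1, 1, 1, 0]
Positions: 0 1 2 3 4 5
Values:    1 0 1 1 1 0
Head at position 3
tape[3] = 1

1


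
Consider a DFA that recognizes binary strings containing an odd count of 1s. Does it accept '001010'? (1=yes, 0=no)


DFA has 2 states: q_even (start, accept=no) and q_odd
Processing string '001010' character by character:
  Position 0: read '0', 1-count=0 -> q_even (no change)
  Position 1: read '0', 1-count=0 -> q_even (no change)
  Position 2: read '1', 1-count=1 -> q_odd
  Position 3: read '0', 1-count=1 -> q_odd (no change)
  Position 4: read '1', 1-count=2 -> q_even
  Position 5: read '0', 1-count=2 -> q_even (no change)
Final state: q_even, total 1s = 2 (even); the DFA requires an odd count -> reject

0


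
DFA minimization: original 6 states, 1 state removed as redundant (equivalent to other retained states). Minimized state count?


Original DFA: 6 states
Redundant states removed: 1
Minimized states = original - removed
= 6 - 1
= 5

5


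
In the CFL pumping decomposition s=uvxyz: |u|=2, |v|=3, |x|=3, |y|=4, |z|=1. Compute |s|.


|s| = |u| + |v| + |x| + |y| + |z|
= 2 + 3 + 3 + 4 + 1
= 5 + 3 + 5
= 8 + 5
= 13

13


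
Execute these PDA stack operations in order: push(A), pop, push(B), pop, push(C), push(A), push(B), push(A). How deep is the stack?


Tracing stack operations:
  push(A) -> stack = [A], depth=1
  pop -> removed A, stack = [], depth=0
  push(B) -> stack = [B], depth=1
  pop -> removed B, stack = [], depth=0
  push(C) -> stack = [C], depth=1
  push(A) -> stack = [C,A], depth=2
  push(B) -> stack = [C,A,B], depth=3
  push(A) -> stack = [C,A,B,A], depth=4
Final depth = 4

4


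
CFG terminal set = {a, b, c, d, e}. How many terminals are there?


Terminal symbols: a, b, c, d, e
Counting each: a (#1), b (#2), c (#3), d (#4), e (#5)
Total = 5

5


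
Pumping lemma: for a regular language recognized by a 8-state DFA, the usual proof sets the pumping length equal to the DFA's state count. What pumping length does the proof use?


Pumping lemma for regular languages (standard proof):
Take p = |Q|, the number of DFA states.
Any string of length >= |Q| passes through |Q|+1 states while reading its first |Q| symbols,
so by pigeonhole some state repeats, giving the loop that can be pumped.
Here |Q| = 8
Therefore the proof uses p = 8

8


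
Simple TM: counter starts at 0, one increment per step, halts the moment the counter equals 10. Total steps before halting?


Counter starts at 0. Counting sequence:
  Step 1: counter = 1
  Step 2: counter = 2
  Step 3: counter = 3
  Step 4: counter = 4
  Step 5: counter = 5
  Step 6: counter = 6
  ...
  Step 10: counter = 10
Counter reached 10 -> halt
Total steps = 10

10


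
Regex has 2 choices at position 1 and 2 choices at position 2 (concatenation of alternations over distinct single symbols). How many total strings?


First group: 2 alternatives
Second group: 2 alternatives
Concatenation: each choice from group 1 pairs with each from group 2
Total = 2 x 2 = 4

4


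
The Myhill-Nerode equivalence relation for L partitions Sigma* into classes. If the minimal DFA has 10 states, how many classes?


Myhill-Nerode theorem:
Number of equivalence classes = number of states in minimal DFA
Minimal DFA states = 10
Therefore equivalence classes = 10

10


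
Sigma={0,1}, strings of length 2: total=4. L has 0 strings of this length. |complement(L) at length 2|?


Alphabet: {0,1}
String length: 2
Total strings of length 2 = 2^2 = 4
Strings in L = 0
Complement = total - |L|
= 4 - 0
= 4

4


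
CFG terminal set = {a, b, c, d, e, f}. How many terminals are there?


Terminal symbols: a, b, c, d, e, f
Counting each: a (#1), b (#2), c (#3), d (#4), e (#5), f (#6)
Total = 6

6


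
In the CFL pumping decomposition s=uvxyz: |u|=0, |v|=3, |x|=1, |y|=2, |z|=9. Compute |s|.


|s| = |u| + |v| + |x| + |y| + |z|
= 0 + 3 + 1 + 2 + 9
= 3 + 1 + 11
= 4 + 11
= 15

15


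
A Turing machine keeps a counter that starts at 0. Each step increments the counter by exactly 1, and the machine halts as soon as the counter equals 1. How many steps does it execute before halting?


Counter starts at 0. Counting sequence:
  Step 1: counter = 1
Counter reached 1 -> halt
Total steps = 1

1


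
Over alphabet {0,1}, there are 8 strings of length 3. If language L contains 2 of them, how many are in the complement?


Alphabet: {0,1}
String length: 3
Total strings of length 3 = 2^3 = 8
Strings in L = 2
Complement = total - |L|
= 8 - 2
= 6

6


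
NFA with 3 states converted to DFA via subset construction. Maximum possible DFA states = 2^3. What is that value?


NFA has 3 states
Subset construction: each DFA state = subset of NFA states
Maximum subsets = 2^3
2^3 = 8

8


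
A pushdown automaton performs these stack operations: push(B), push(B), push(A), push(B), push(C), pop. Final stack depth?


Tracing stack operations:
  push(B) -> stack = [B], depth=1
  push(B) -> stack = [B,B], depth=2
  push(A) -> stack = [B,B,A], depth=3
  push(B) -> stack = [B,B,A,B], depth=4
  push(C) -> stack = [B,B,A,B,C], depth=5
  pop -> removed C, stack = [B,B,A,B], depth=4
Final depth = 4

4


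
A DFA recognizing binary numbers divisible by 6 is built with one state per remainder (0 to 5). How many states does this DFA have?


Divisibility by 6 is tracked via the remainder mod 6: 0, 1, ..., 5
The construction assigns one state to each remainder
Number of remainders = 6

6


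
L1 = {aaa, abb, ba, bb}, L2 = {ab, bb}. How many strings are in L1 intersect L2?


L1 = {aaa, abb, ba, bb}
L2 = {ab, bb}
Checking each string in L1 against L2:
  'aaa': in L2? No
  'abb': in L2? No
  'ba': in L2? No
  'bb': in L2? Yes
Intersection = {bb}
|L1 ∩ L2| = 1

1


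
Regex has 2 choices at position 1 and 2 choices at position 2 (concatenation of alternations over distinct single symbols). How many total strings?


First group: 2 alternatives
Second group: 2 alternatives
Concatenation: each choice from group 1 pairs with each from group 2
Total = 2 x 2 = 4

4


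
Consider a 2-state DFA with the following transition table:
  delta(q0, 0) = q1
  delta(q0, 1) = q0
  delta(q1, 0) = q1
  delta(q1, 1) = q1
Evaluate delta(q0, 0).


Looking up transition function:
delta(q0, 0) in the table
Row: q0, Column: 0
Result: q1

q1


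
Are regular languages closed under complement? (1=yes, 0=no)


Regular languages are closed under:
- Union (DFA product construction)
- Intersection (DFA product construction)
- Complement (swap accept/reject states)
- Concatenation (NFA construction)
- Kleene star (NFA construction)
complement is in this list
Therefore: closed

1


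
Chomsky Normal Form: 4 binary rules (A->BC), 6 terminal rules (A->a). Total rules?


CNF allows two rule forms:
  A -> BC (binary): 4 rules
  A -> a (terminal): 6 rules
Total = 4 + 6 = 10

10


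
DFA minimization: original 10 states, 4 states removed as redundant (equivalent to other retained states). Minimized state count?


Original DFA: 10 states
Redundant states removed: 4
Minimized states = original - removed
= 10 - 4
= 6

6


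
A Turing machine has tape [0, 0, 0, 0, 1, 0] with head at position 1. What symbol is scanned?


Tape: [0, 0, 0, 0, 1, 0]
Positions: 0 1 2 3 4 5
Values:    0 0 0 0 1 0
Head at position 1
tape[1] = 0

0


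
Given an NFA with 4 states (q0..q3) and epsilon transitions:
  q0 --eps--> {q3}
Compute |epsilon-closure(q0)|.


Starting from q0
Initialize closure = {q0}
Follow epsilon from q0 -> add q3
Final closure: {q0, q3}
Size = 2

2


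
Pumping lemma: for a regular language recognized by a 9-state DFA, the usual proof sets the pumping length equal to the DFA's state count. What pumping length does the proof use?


Pumping lemma for regular languages (standard proof):
Take p = |Q|, the number of DFA states.
Any string of length >= |Q| passes through |Q|+1 states while reading its first |Q| symbols,
so by pigeonhole some state repeats, giving the loop that can be pumped.
Here |Q| = 9
Therefore the proof uses p = 9

9


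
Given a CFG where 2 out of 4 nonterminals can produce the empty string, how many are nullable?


Nonterminals: {S, A, B, C}
A nonterminal is nullable if it can derive epsilon
Counting nullable nonterminals: 2
Total nullable = 2

2


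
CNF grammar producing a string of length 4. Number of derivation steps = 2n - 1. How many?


Chomsky Normal Form derivation:
String length n = 4
Each step either:
  - Splits a nonterminal into two (n-1 such steps)
  - Converts a nonterminal to terminal (n such steps)
Total = (n-1) + n = 2n - 1
= 2(4) - 1
= 8 - 1
= 7

7


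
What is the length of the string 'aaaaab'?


String: 'aaaaab'
Counting characters:
  'a' appears 5 time(s)
  'b' appears 1 time(s)
Total length = 5 + 1 = 6

6


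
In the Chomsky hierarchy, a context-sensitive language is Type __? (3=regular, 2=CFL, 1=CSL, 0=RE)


Chomsky hierarchy levels:
  Type 3: Regular (DFA/NFA/regex)
  Type 2: Context-free (PDA)
  Type 1: Context-sensitive
  Type 0: Recursively enumerable (TM)
'context-sensitive' corresponds to Type 1

1


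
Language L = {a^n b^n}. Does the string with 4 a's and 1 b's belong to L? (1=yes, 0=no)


Language requires equal numbers of a's and b's
PDA pushes for each 'a', pops for each 'b'
Number of a's = 4
Number of b's = 1
4 != 1 -> Reject

0


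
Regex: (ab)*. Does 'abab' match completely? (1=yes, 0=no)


Pattern: (ab)*
String: 'abab'
Pattern requires: zero or more repetitions of 'ab'
Pairs: ['ab', 'ab']
All pairs are 'ab'? Yes
Result: 1

1


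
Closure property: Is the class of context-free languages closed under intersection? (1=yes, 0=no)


CFL closure properties:
  Closed under: union, concatenation, Kleene star
  NOT closed under: intersection, complement
Operation 'intersection' is in not-closed list -> No (not closed)

0


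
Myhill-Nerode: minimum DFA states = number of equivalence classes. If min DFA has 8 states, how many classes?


Myhill-Nerode theorem:
Number of equivalence classes = number of states in minimal DFA
Minimal DFA states = 8
Therefore equivalence classes = 8

8


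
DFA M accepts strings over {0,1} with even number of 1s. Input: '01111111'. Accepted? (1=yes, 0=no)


DFA has 2 states: q_even (start, accept=yes) and q_odd
Processing string '01111111' character by character:
  Position 0: read '0', 1-count=0 -> q_even (no change)
  Position 1: read '1', 1-count=1 -> q_odd
  Position 2: read '1', 1-count=2 -> q_even
  Position 3: read '1', 1-count=3 -> q_odd
  Position 4: read '1', 1-count=4 -> q_even
  Position 5: read '1', 1-count=5 -> q_odd
  Position 6: read '1', 1-count=6 -> q_even
  Position 7: read '1', 1-count=7 -> q_odd
Final state: q_odd, total 1s = 7 (odd); the DFA requires an even count -> reject

0


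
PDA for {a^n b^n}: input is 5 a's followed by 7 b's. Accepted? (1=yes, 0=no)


Language requires equal numbers of a's and b's
PDA pushes for each 'a', pops for each 'b'
Number of a's = 5
Number of b's = 7
5 != 7 -> Reject

0


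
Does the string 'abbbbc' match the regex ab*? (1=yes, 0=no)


Pattern: ab*
String: 'abbbbc'
Pattern requires: exactly one 'a' followed by zero or more 'b's
First char is 'a' -> OK
Rest 'bbbbc': all b's? No
Result: 0

0


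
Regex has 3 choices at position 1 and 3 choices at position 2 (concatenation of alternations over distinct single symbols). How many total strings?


First group: 3 alternatives
Second group: 3 alternatives
Concatenation: each choice from group 1 pairs with each from group 2
Total = 3 x 3 = 9

9


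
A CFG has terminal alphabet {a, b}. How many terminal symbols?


Terminal symbols: a, b
Counting each: a (#1), b (#2)
Total = 2

2


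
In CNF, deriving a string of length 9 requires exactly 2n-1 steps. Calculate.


Chomsky Normal Form derivation:
String length n = 9
Each step either:
  - Splits a nonterminal into two (n-1 such steps)
  - Converts a nonterminal to terminal (n such steps)
Total = (n-1) + n = 2n - 1
= 2(9) - 1
= 18 - 1
= 17

17


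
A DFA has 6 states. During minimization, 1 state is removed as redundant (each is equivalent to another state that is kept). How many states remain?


Original DFA: 6 states
Redundant states removed: 1
Minimized states = original - removed
= 6 - 1
= 5

5


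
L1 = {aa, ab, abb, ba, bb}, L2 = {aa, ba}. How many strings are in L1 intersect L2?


L1 = {aa, ab, abb, ba, bb}
L2 = {aa, ba}
Checking each string in L1 against L2:
  'aa': in L2? Yes
  'ab': in L2? No
  'abb': in L2? No
  'ba': in L2? Yes
  'bb': in L2? No
Intersection = {aa, ba}
|L1 ∩ L2| = 2

2


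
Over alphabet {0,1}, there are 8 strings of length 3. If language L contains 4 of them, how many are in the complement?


Alphabet: {0,1}
String length: 3
Total strings of length 3 = 2^3 = 8
Strings in L = 4
Complement = total - |L|
= 8 - 4
= 4

4


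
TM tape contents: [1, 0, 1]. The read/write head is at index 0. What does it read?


Tape: [1, 0, 1]
Positions: 0 1 2
Values:    1 0 1
Head at position 0
tape[0] = 1

1


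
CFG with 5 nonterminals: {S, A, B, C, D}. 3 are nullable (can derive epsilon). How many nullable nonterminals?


Nonterminals: {S, A, B, C, D}
A nonterminal is nullable if it can derive epsilon
Counting nullable nonterminals: 3
Total nullable = 3

3


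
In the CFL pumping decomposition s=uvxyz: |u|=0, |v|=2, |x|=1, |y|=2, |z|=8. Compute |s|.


|s| = |u| + |v| + |x| + |y| + |z|
= 0 + 2 + 1 + 2 + 8
= 2 + 1 + 10
= 3 + 10
= 13

13


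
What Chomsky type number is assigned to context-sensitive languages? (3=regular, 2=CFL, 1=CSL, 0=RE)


Chomsky hierarchy levels:
  Type 3: Regular (DFA/NFA/regex)
  Type 2: Context-free (PDA)
  Type 1: Context-sensitive
  Type 0: Recursively enumerable (TM)
'context-sensitive' corresponds to Type 1

1


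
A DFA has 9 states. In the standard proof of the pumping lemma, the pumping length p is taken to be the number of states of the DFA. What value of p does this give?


Pumping lemma for regular languages (standard proof):
Take p = |Q|, the number of DFA states.
Any string of length >= |Q| passes through |Q|+1 states while reading its first |Q| symbols,
so by pigeonhole some state repeats, giving the loop that can be pumped.
Here |Q| = 9
Therefore the proof uses p = 9

9


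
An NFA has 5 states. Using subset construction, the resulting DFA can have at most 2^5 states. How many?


NFA has 5 states
Subset construction: each DFA state = subset of NFA states
Maximum subsets = 2^5
2^5 = 32

32


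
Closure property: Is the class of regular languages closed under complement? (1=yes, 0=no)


Regular languages are closed under all standard operations:
- Union: Yes (product construction)
- Intersection: Yes (product construction)
- Complement: Yes (swap accept/reject)
- Concatenation: Yes (NFA construction)
Operation: complement -> Closed

1


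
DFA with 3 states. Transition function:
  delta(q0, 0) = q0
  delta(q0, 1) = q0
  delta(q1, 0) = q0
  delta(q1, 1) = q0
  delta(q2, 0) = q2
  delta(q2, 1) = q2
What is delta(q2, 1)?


Looking up transition function:
delta(q2, 1) in the table
Row: q2, Column: 1
Result: q2

q2


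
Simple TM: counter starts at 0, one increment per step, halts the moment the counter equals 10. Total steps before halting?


Counter starts at 0. Counting sequence:
  Step 1: counter = 1
  Step 2: counter = 2
  Step 3: counter = 3
  Step 4: counter = 4
  Step 5: counter = 5
  Step 6: counter = 6
  ...
  Step 10: counter = 10
Counter reached 10 -> halt
Total steps = 10

10


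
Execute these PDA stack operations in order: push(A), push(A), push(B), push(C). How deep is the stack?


Tracing stack operations:
  push(A) -> stack = [A], depth=1
  push(A) -> stack = [A,A], depth=2
  push(B) -> stack = [A,A,B], depth=3
  push(C) -> stack = [A,A,B,C], depth=4
Final depth = 4

4


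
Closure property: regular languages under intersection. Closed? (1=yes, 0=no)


Regular languages are closed under:
- Union (DFA product construction)
- Intersection (DFA product construction)
- Complement (swap accept/reject states)
- Concatenation (NFA construction)
- Kleene star (NFA construction)
intersection is in this list
Therefore: closed

1


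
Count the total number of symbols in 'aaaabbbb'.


String: 'aaaabbbb'
Counting characters:
  'a' appears 4 time(s)
  'b' appears 4 time(s)
Total length = 4 + 4 = 8

8


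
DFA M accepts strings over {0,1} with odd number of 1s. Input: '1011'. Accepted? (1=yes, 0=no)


DFA has 2 states: q_even (start, accept=no) and q_odd
Processing string '1011' character by character:
  Position 0: read '1', 1-count=1 -> q_odd
  Position 1: read '0', 1-count=1 -> q_odd (no change)
  Position 2: read '1', 1-count=2 -> q_even
  Position 3: read '1', 1-count=3 -> q_odd
Final state: q_odd, total 1s = 3 (odd); the DFA requires an odd count -> accept

1


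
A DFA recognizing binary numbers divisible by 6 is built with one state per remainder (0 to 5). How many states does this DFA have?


Divisibility by 6 is tracked via the remainder mod 6: 0, 1, ..., 5
The construction assigns one state to each remainder
Number of remainders = 6

6


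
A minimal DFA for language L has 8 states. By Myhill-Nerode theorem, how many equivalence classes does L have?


Myhill-Nerode theorem:
Number of equivalence classes = number of states in minimal DFA
Minimal DFA states = 8
Therefore equivalence classes = 8

8


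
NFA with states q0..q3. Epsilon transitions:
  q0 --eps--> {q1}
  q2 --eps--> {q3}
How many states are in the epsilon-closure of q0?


Starting from q0
Initialize closure = {q0}
Follow epsilon from q0 -> add q1
Final closure: {q0, q1}
Size = 2

2


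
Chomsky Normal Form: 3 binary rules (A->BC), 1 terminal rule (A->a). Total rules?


CNF allows two rule forms:
  A -> BC (binary): 3 rules
  A -> a (terminal): 1 rule
Total = 3 + 1 = 4

4


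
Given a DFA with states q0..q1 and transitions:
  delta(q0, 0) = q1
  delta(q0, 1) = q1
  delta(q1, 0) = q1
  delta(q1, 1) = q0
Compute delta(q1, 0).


Looking up transition function:
delta(q1, 0) in the table
Row: q1, Column: 0
Result: q1

q1


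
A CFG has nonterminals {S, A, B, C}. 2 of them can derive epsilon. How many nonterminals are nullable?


Nonterminals: {S, A, B, C}
A nonterminal is nullable if it can derive epsilon
Counting nullable nonterminals: 2
Total nullable = 2

2


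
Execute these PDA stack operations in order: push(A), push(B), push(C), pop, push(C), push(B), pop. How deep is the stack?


Tracing stack operations:
  push(A) -> stack = [A], depth=1
  push(B) -> stack = [A,B], depth=2
  push(C) -> stack = [A,B,C], depth=3
  pop -> removed C, stack = [A,B], depth=2
  push(C) -> stack = [A,B,C], depth=3
  push(B) -> stack = [A,B,C,B], depth=4
  pop -> removed B, stack = [A,B,C], depth=3
Final depth = 3

3


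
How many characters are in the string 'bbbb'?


String: 'bbbb'
Counting characters:
  'b' appears 4 time(s)
Total length = 0 + 4 = 4

4


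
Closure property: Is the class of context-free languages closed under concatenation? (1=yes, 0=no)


CFL closure properties:
  Closed under: union, concatenation, Kleene star
  NOT closed under: intersection, complement
Operation 'concatenation' is in closed list -> Yes (closed)

1


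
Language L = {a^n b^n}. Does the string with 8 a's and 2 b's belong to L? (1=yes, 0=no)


Language requires equal numbers of a's and b's
PDA pushes for each 'a', pops for each 'b'
Number of a's = 8
Number of b's = 2
8 != 2 -> Reject

0


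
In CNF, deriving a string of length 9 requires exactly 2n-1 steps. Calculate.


Chomsky Normal Form derivation:
String length n = 9
Each step either:
  - Splits a nonterminal into two (n-1 such steps)
  - Converts a nonterminal to terminal (n such steps)
Total = (n-1) + n = 2n - 1
= 2(9) - 1
= 18 - 1
= 17

17


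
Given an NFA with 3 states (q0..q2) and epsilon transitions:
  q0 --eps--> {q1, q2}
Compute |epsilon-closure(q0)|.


Starting from q0
Initialize closure = {q0}
Follow epsilon from q0 -> add q1
Follow epsilon from q0 -> add q2
Final closure: {q0, q1, q2}
Size = 3

3


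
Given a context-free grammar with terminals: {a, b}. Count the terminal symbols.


Terminal symbols: a, b
Counting each: a (#1), b (#2)
Total = 2

2


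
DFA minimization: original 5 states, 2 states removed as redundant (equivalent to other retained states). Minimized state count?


Original DFA: 5 states
Redundant states removed: 2
Minimized states = original - removed
= 5 - 2
= 3

3


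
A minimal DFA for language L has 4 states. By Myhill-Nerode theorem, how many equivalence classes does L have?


Myhill-Nerode theorem:
Number of equivalence classes = number of states in minimal DFA
Minimal DFA states = 4
Therefore equivalence classes = 4

4


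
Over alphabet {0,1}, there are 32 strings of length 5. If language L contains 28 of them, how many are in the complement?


Alphabet: {0,1}
String length: 5
Total strings of length 5 = 2^5 = 32
Strings in L = 28
Complement = total - |L|
= 32 - 28
= 4

4


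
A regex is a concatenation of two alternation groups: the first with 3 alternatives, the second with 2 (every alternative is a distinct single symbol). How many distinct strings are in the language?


First group: 3 alternatives
Second group: 2 alternatives
Concatenation: each choice from group 1 pairs with each from group 2
Total = 3 x 2 = 6

6


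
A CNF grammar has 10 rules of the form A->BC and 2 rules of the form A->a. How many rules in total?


CNF allows two rule forms:
  A -> BC (binary): 10 rules
  A -> a (terminal): 2 rules
Total = 10 + 2 = 12

12


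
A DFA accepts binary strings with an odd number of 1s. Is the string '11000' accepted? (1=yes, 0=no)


DFA has 2 states: q_even (start, accept=no) and q_odd
Processing string '11000' character by character:
  Position 0: read '1', 1-count=1 -> q_odd
  Position 1: read '1', 1-count=2 -> q_even
  Position 2: read '0', 1-count=2 -> q_even (no change)
  Position 3: read '0', 1-count=2 -> q_even (no change)
  Position 4: read '0', 1-count=2 -> q_even (no change)
Final state: q_even, total 1s = 2 (even); the DFA requires an odd count -> reject

0


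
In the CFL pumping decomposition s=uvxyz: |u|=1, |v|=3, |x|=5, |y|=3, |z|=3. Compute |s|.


|s| = |u| + |v| + |x| + |y| + |z|
= 1 + 3 + 5 + 3 + 3
= 4 + 5 + 6
= 9 + 6
= 15

15


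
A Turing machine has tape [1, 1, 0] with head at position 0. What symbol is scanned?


Tape: [1, 1, 0]
Positions: 0 1 2
Values:    1 1 0
Head at position 0
tape[0] = 1

1


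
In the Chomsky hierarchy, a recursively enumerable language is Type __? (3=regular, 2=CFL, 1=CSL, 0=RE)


Chomsky hierarchy levels:
  Type 3: Regular (DFA/NFA/regex)
  Type 2: Context-free (PDA)
  Type 1: Context-sensitive
  Type 0: Recursively enumerable (TM)
'recursively enumerable' corresponds to Type 0

0


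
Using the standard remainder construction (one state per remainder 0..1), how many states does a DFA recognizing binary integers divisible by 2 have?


Divisibility by 2 is tracked via the remainder mod 2: 0, 1, ..., 1
The construction assigns one state to each remainder
Number of remainders = 2

2


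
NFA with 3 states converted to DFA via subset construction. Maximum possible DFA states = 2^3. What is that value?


NFA has 3 states
Subset construction: each DFA state = subset of NFA states
Maximum subsets = 2^3
2^3 = 8

8


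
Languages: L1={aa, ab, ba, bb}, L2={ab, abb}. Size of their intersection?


L1 = {aa, ab, ba, bb}
L2 = {ab, abb}
Checking each string in L1 against L2:
  'aa': in L2? No
  'ab': in L2? Yes
  'ba': in L2? No
  'bb': in L2? No
Intersection = {ab}
|L1 ∩ L2| = 1

1


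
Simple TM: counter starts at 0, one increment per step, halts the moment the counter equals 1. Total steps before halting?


Counter starts at 0. Counting sequence:
  Step 1: counter = 1
Counter reached 1 -> halt
Total steps = 1

1


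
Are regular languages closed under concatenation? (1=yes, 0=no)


Regular languages are closed under:
- Union (DFA product construction)
- Intersection (DFA product construction)
- Complement (swap accept/reject states)
- Concatenation (NFA construction)
- Kleene star (NFA construction)
concatenation is in this list
Therefore: closed

1


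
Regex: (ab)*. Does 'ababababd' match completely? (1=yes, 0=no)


Pattern: (ab)*
String: 'ababababd'
Pattern requires: zero or more repetitions of 'ab'
Length 9 is odd -> cannot be (ab)* -> no match
Result: 0

0


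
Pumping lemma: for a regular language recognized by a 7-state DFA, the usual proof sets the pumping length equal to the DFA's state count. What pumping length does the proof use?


Pumping lemma for regular languages (standard proof):
Take p = |Q|, the number of DFA states.
Any string of length >= |Q| passes through |Q|+1 states while reading its first |Q| symbols,
so by pigeonhole some state repeats, giving the loop that can be pumped.
Here |Q| = 7
Therefore the proof uses p = 7

7


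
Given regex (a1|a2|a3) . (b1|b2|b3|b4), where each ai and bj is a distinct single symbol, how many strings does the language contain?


First group: 3 alternatives
Second group: 4 alternatives
Concatenation: each choice from group 1 pairs with each from group 2
Total = 3 x 4 = 12

12


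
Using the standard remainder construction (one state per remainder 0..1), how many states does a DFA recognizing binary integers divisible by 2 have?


Divisibility by 2 is tracked via the remainder mod 2: 0, 1, ..., 1
The construction assigns one state to each remainder
Number of remainders = 2

2


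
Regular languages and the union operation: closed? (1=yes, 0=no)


Regular languages are closed under all standard operations:
- Union: Yes (product construction)
- Intersection: Yes (product construction)
- Complement: Yes (swap accept/reject)
- Concatenation: Yes (NFA construction)
Operation: union -> Closed

1


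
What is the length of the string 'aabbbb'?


String: 'aabbbb'
Counting characters:
  'a' appears 2 time(s)
  'b' appears 4 time(s)
Total length = 2 + 4 = 6

6


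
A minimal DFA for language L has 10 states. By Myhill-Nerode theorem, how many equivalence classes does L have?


Myhill-Nerode theorem:
Number of equivalence classes = number of states in minimal DFA
Minimal DFA states = 10
Therefore equivalence classes = 10

10


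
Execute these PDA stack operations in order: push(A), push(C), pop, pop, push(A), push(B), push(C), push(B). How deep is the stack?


Tracing stack operations:
  push(A) -> stack = [A], depth=1
  push(C) -> stack = [A,C], depth=2
  pop -> removed C, stack = [A], depth=1
  pop -> removed A, stack = [], depth=0
  push(A) -> stack = [A], depth=1
  push(B) -> stack = [A,B], depth=2
  push(C) -> stack = [A,B,C], depth=3
  push(B) -> stack = [A,B,C,B], depth=4
Final depth = 4

4


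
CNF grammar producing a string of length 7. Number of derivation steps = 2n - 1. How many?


Chomsky Normal Form derivation:
String length n = 7
Each step either:
  - Splits a nonterminal into two (n-1 such steps)
  - Converts a nonterminal to terminal (n such steps)
Total = (n-1) + n = 2n - 1
= 2(7) - 1
= 14 - 1
= 13

13


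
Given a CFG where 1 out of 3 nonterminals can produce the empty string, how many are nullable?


Nonterminals: {S, A, B}
A nonterminal is nullable if it can derive epsilon
Counting nullable nonterminals: 1
Total nullable = 1

1


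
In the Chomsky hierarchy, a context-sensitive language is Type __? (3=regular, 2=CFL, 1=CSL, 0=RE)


Chomsky hierarchy levels:
  Type 3: Regular (DFA/NFA/regex)
  Type 2: Context-free (PDA)
  Type 1: Context-sensitive
  Type 0: Recursively enumerable (TM)
'context-sensitive' corresponds to Type 1

1


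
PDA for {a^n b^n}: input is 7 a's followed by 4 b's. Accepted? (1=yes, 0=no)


Language requires equal numbers of a's and b's
PDA pushes for each 'a', pops for each 'b'
Number of a's = 7
Number of b's = 4
7 != 4 -> Reject

0


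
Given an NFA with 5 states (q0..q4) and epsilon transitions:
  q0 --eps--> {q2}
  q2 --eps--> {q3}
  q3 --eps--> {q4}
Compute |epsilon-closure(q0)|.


Starting from q0
Initialize closure = {q0}
Follow epsilon from q0 -> add q2
Follow epsilon from q2 -> add q3
Follow epsilon from q3 -> add q4
Final closure: {q0, q2, q3, q4}
Size = 4

4


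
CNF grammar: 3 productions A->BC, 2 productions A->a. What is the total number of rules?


CNF allows two rule forms:
  A -> BC (binary): 3 rules
  A -> a (terminal): 2 rules
Total = 3 + 2 = 5

5


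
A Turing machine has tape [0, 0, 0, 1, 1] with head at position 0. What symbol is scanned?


Tape: [0, 0, 0, 1, 1]
Positions: 0 1 2 3 4
Values:    0 0 0 1 1
Head at position 0
tape[0] = 0

0


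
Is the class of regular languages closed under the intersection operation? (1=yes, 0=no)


Regular languages are closed under:
- Union (DFA product construction)
- Intersection (DFA product construction)
- Complement (swap accept/reject states)
- Concatenation (NFA construction)
- Kleene star (NFA construction)
intersection is in this list
Therefore: closed

1
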